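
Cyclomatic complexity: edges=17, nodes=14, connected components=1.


Formula: V(G) = E - N + 2P
V(G) = 17 - 14 + 2*1
V(G) = 3 + 2
V(G) = 5

5


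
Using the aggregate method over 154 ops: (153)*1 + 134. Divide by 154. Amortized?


Formula: Amortized cost = Total cost / Operations
Total cost = (153 * 1) + (1 * 134)
Total cost = 153 + 134 = 287
Amortized = 287 / 154 = 1.8636

1.8636


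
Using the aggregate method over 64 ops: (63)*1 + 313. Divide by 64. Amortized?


Formula: Amortized cost = Total cost / Operations
Total cost = (63 * 1) + (1 * 313)
Total cost = 63 + 313 = 376
Amortized = 376 / 64 = 5.875

5.875


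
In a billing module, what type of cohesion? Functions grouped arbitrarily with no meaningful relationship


Reasoning: Worst: random grouping
Type: Coincidental cohesion

Coincidental cohesion


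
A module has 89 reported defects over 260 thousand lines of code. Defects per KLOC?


Defect density = defects / KLOC
Defect density = 89 / 260
Defect density = 0.342 defects/KLOC

0.342 defects/KLOC


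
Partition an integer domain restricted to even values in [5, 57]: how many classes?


Constraint: even integers in [5, 57]
Class 1: x < 5 — out-of-range invalid
Class 2: x in [5,57] but odd — wrong type invalid
Class 3: x in [5,57] and even — valid
Class 4: x > 57 — out-of-range invalid
Total equivalence classes: 4

4 equivalence classes


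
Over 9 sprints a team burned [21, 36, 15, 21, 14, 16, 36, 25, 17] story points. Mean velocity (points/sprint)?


Formula: Avg velocity = Total points / Number of sprints
Points: [21, 36, 15, 21, 14, 16, 36, 25, 17]
Sum = 21 + 36 + 15 + 21 + 14 + 16 + 36 + 25 + 17 = 201
Avg velocity = 201 / 9 = 22.33 points/sprint

22.33 points/sprint


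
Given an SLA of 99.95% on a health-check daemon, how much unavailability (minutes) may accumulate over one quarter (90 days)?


Formula: allowed downtime = period * (100 - SLA) / 100
Period (quarter (90 days)) = 129600 minutes
Unavailability fraction = (100 - 99.95) / 100
Allowed downtime = 129600 * (100 - 99.95) / 100
Allowed downtime = 64.8 minutes

64.8 minutes


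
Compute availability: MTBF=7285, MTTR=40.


Availability = MTBF / (MTBF + MTTR)
Availability = 7285 / (7285 + 40)
Availability = 7285 / 7325
Availability = 99.4539%

99.4539%


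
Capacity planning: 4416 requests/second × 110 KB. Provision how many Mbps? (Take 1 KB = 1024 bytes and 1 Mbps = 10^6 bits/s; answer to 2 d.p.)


Formula: Mbps = payload_bytes * RPS * 8 / 1e6
Payload per request = 110 KB = 110 * 1024 = 112640 bytes
Total bytes/sec = 112640 * 4416 = 497418240
Total bits/sec = 497418240 * 8 = 3979345920
Mbps = 3979345920 / 1e6 = 3979.35

3979.35 Mbps


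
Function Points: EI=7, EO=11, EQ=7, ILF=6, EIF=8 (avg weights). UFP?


UFP = EI*4 + EO*5 + EQ*4 + ILF*10 + EIF*7
UFP = 7*4 + 11*5 + 7*4 + 6*10 + 8*7
UFP = 28 + 55 + 28 + 60 + 56
UFP = 227

227


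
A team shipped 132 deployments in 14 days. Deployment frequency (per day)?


Formula: deployments per day = releases / days
= 132 / 14
= 9.429 deploys/day
(equivalently, 66.0 deploys/week)

9.429 deploys/day


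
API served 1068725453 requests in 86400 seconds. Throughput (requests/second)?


Formula: throughput = requests / seconds
throughput = 1068725453 / 86400
throughput = 12369.51 requests/second

12369.51 requests/second


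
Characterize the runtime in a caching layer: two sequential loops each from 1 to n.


Reasoning: sequential dominates: O(n) + O(n) = O(n)
Complexity: O(n)

O(n)


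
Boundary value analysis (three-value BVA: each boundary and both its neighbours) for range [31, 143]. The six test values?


Range: [31, 143]
Boundaries: just below min, min, min+1, max-1, max, just above max
Values: [30, 31, 32, 142, 143, 144]

[30, 31, 32, 142, 143, 144]


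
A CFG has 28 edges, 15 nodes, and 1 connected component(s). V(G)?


Formula: V(G) = E - N + 2P
V(G) = 28 - 15 + 2*1
V(G) = 13 + 2
V(G) = 15

15


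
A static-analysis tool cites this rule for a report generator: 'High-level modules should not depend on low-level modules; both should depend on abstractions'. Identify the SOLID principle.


This describes the Dependency Inversion Principle (DIP)

Dependency Inversion Principle (DIP)


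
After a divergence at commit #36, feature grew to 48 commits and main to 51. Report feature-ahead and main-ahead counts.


Common ancestor: commit #36
feature commits after divergence: 48 - 36 = 12
main commits after divergence: 51 - 36 = 15
feature is 12 commits ahead of main
main is 15 commits ahead of feature

feature ahead: 12, main ahead: 15


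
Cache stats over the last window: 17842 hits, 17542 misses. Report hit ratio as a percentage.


Formula: hit rate = hits / (hits + misses) * 100
hit rate = 17842 / (17842 + 17542) * 100
hit rate = 17842 / 35384 * 100
hit rate = 50.42%

50.42%


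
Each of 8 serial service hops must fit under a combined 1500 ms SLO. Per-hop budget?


Formula: per_stage = total_budget / stages
per_stage = 1500 / 8
per_stage = 187.5 ms

187.5 ms


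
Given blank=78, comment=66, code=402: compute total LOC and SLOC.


Total LOC = blank + comment + code
Total LOC = 78 + 66 + 402 = 546
SLOC (source only) = code = 402

Total LOC: 546, SLOC: 402


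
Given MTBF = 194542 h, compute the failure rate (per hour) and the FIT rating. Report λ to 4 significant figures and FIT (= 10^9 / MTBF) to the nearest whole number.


Formula: λ = 1 / MTBF; FIT = λ × 1e9 = 1e9 / MTBF
λ = 1 / 194542 ≈ 5.140e-06 failures/hour
FIT = 1e9 / 194542 ≈ 5140 failures per 1e9 hours (nearest whole number)

λ = 5.140e-06 /h, FIT = 5140


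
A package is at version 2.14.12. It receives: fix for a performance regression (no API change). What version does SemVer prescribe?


Current: 2.14.12
Change category: 'fix for a performance regression (no API change)' → patch bump
SemVer rule: patch bump → increment PATCH (MAJOR and MINOR unchanged)
New: 2.14.13

2.14.13


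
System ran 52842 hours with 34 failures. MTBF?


Formula: MTBF = Total operating time / Number of failures
MTBF = 52842 / 34
MTBF = 1554.18 hours

1554.18 hours


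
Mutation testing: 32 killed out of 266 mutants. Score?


Mutation score = killed / total * 100
Mutation score = 32 / 266 * 100
Mutation score = 12.03%

12.03%


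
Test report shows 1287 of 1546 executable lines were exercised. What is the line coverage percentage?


Coverage = covered / total * 100
Coverage = 1287 / 1546 * 100
Coverage = 83.25%

83.25%


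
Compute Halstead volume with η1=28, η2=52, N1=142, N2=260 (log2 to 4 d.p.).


Formula: V = N * log2(η), where N = N1 + N2 and η = η1 + η2
η = 28 + 52 = 80
N = 142 + 260 = 402
log2(80) ≈ 6.3219
V = 402 * 6.3219 = 2541.40

2541.40


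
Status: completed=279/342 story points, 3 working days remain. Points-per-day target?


Formula: Required rate = Remaining points / Days left
Remaining = 342 - 279 = 63 points
Required rate = 63 / 3 = 21.0 points/day

21.0 points/day


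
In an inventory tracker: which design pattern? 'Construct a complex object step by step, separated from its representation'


This matches the Builder pattern

Builder


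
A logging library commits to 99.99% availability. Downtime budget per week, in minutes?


Formula: allowed downtime = period * (100 - SLA) / 100
Period (week) = 10080 minutes
Unavailability fraction = (100 - 99.99) / 100
Allowed downtime = 10080 * (100 - 99.99) / 100
Allowed downtime = 1.008 minutes

1.008 minutes


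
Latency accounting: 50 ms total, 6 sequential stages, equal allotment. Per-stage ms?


Formula: per_stage = total_budget / stages
per_stage = 50 / 6
per_stage = 8.33 ms

8.33 ms


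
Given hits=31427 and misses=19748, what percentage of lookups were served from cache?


Formula: hit rate = hits / (hits + misses) * 100
hit rate = 31427 / (31427 + 19748) * 100
hit rate = 31427 / 51175 * 100
hit rate = 61.41%

61.41%


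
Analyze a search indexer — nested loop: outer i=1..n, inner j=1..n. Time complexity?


Reasoning: n iterations times n iterations
Complexity: O(n^2)

O(n^2)


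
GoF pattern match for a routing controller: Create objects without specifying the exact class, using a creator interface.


This matches the Factory Method pattern

Factory Method


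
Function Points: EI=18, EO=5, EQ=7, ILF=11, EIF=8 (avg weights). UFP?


UFP = EI*4 + EO*5 + EQ*4 + ILF*10 + EIF*7
UFP = 18*4 + 5*5 + 7*4 + 11*10 + 8*7
UFP = 72 + 25 + 28 + 110 + 56
UFP = 291

291


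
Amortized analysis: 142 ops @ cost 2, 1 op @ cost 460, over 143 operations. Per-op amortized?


Formula: Amortized cost = Total cost / Operations
Total cost = (142 * 2) + (1 * 460)
Total cost = 284 + 460 = 744
Amortized = 744 / 143 = 5.2028

5.2028


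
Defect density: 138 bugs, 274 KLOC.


Defect density = defects / KLOC
Defect density = 138 / 274
Defect density = 0.504 defects/KLOC

0.504 defects/KLOC


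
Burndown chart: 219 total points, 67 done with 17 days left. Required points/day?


Formula: Required rate = Remaining points / Days left
Remaining = 219 - 67 = 152 points
Required rate = 152 / 17 = 8.94 points/day

8.94 points/day


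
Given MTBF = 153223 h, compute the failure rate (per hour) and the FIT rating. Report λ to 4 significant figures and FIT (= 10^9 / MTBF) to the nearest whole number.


Formula: λ = 1 / MTBF; FIT = λ × 1e9 = 1e9 / MTBF
λ = 1 / 153223 ≈ 6.526e-06 failures/hour
FIT = 1e9 / 153223 ≈ 6526 failures per 1e9 hours (nearest whole number)

λ = 6.526e-06 /h, FIT = 6526


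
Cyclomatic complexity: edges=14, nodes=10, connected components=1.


Formula: V(G) = E - N + 2P
V(G) = 14 - 10 + 2*1
V(G) = 4 + 2
V(G) = 6

6


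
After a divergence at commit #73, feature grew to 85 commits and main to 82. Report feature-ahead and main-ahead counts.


Common ancestor: commit #73
feature commits after divergence: 85 - 73 = 12
main commits after divergence: 82 - 73 = 9
feature is 12 commits ahead of main
main is 9 commits ahead of feature

feature ahead: 12, main ahead: 9


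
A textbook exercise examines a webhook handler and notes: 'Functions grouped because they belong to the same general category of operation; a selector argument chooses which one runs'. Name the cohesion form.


Reasoning: Grouped by category of activity, not by data or sequence
Type: Logical cohesion

Logical cohesion


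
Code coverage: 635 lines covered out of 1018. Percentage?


Coverage = covered / total * 100
Coverage = 635 / 1018 * 100
Coverage = 62.38%

62.38%


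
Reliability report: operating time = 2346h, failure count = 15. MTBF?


Formula: MTBF = Total operating time / Number of failures
MTBF = 2346 / 15
MTBF = 156.4 hours

156.4 hours


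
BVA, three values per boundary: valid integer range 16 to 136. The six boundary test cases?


Range: [16, 136]
Boundaries: just below min, min, min+1, max-1, max, just above max
Values: [15, 16, 17, 135, 136, 137]

[15, 16, 17, 135, 136, 137]


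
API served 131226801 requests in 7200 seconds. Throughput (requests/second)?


Formula: throughput = requests / seconds
throughput = 131226801 / 7200
throughput = 18225.94 requests/second

18225.94 requests/second


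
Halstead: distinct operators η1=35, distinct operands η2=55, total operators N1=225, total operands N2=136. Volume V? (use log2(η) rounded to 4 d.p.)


Formula: V = N * log2(η), where N = N1 + N2 and η = η1 + η2
η = 35 + 55 = 90
N = 225 + 136 = 361
log2(90) ≈ 6.4919
V = 361 * 6.4919 = 2343.58

2343.58


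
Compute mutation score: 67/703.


Mutation score = killed / total * 100
Mutation score = 67 / 703 * 100
Mutation score = 9.53%

9.53%


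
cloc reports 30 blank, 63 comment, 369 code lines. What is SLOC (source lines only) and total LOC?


Total LOC = blank + comment + code
Total LOC = 30 + 63 + 369 = 462
SLOC (source only) = code = 369

Total LOC: 462, SLOC: 369


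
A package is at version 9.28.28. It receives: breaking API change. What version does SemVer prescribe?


Current: 9.28.28
Change category: 'breaking API change' → major bump
SemVer rule: major bump → increment MAJOR, reset MINOR and PATCH to 0
New: 10.0.0

10.0.0


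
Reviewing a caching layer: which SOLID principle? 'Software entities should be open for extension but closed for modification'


This describes the Open/Closed Principle (OCP)

Open/Closed Principle (OCP)


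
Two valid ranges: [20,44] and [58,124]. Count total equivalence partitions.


Valid ranges: [20,44] and [58,124]
Class 1: x < 20 — invalid
Class 2: 20 ≤ x ≤ 44 — valid
Class 3: 44 < x < 58 — invalid (gap between ranges)
Class 4: 58 ≤ x ≤ 124 — valid
Class 5: x > 124 — invalid
Total equivalence classes: 5

5 equivalence classes


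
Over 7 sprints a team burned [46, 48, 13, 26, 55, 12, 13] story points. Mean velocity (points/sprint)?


Formula: Avg velocity = Total points / Number of sprints
Points: [46, 48, 13, 26, 55, 12, 13]
Sum = 46 + 48 + 13 + 26 + 55 + 12 + 13 = 213
Avg velocity = 213 / 7 = 30.43 points/sprint

30.43 points/sprint


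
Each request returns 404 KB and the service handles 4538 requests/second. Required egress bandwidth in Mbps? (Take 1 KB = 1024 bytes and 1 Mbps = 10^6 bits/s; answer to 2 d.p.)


Formula: Mbps = payload_bytes * RPS * 8 / 1e6
Payload per request = 404 KB = 404 * 1024 = 413696 bytes
Total bytes/sec = 413696 * 4538 = 1877352448
Total bits/sec = 1877352448 * 8 = 15018819584
Mbps = 15018819584 / 1e6 = 15018.82

15018.82 Mbps


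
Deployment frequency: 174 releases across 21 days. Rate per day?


Formula: deployments per day = releases / days
= 174 / 21
= 8.286 deploys/day
(equivalently, 58.0 deploys/week)

8.286 deploys/day


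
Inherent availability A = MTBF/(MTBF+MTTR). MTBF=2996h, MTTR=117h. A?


Availability = MTBF / (MTBF + MTTR)
Availability = 2996 / (2996 + 117)
Availability = 2996 / 3113
Availability = 96.2416%

96.2416%


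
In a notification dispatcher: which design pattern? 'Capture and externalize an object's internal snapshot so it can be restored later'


This matches the Memento pattern

Memento


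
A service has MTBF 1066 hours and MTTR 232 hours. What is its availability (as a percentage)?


Availability = MTBF / (MTBF + MTTR)
Availability = 1066 / (1066 + 232)
Availability = 1066 / 1298
Availability = 82.1263%

82.1263%


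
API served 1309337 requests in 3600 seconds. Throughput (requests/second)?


Formula: throughput = requests / seconds
throughput = 1309337 / 3600
throughput = 363.7 requests/second

363.7 requests/second


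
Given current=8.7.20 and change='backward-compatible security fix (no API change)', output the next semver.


Current: 8.7.20
Change category: 'backward-compatible security fix (no API change)' → patch bump
SemVer rule: patch bump → increment PATCH (MAJOR and MINOR unchanged)
New: 8.7.21

8.7.21


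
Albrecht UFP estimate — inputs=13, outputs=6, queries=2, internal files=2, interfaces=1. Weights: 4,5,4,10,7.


UFP = EI*4 + EO*5 + EQ*4 + ILF*10 + EIF*7
UFP = 13*4 + 6*5 + 2*4 + 2*10 + 1*7
UFP = 52 + 30 + 8 + 20 + 7
UFP = 117

117


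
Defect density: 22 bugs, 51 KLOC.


Defect density = defects / KLOC
Defect density = 22 / 51
Defect density = 0.431 defects/KLOC

0.431 defects/KLOC


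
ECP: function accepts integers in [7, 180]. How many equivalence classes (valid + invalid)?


Valid range: [7, 180]
Class 1: x < 7 — invalid
Class 2: 7 ≤ x ≤ 180 — valid
Class 3: x > 180 — invalid
Total equivalence classes: 3

3 equivalence classes


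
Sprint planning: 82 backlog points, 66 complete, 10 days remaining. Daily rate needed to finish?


Formula: Required rate = Remaining points / Days left
Remaining = 82 - 66 = 16 points
Required rate = 16 / 10 = 1.6 points/day

1.6 points/day


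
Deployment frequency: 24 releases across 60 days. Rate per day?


Formula: deployments per day = releases / days
= 24 / 60
= 0.4 deploys/day
(equivalently, 2.8 deploys/week)

0.4 deploys/day


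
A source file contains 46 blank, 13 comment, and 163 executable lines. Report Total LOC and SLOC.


Total LOC = blank + comment + code
Total LOC = 46 + 13 + 163 = 222
SLOC (source only) = code = 163

Total LOC: 222, SLOC: 163


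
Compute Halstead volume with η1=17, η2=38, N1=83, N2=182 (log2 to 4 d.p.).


Formula: V = N * log2(η), where N = N1 + N2 and η = η1 + η2
η = 17 + 38 = 55
N = 83 + 182 = 265
log2(55) ≈ 5.7814
V = 265 * 5.7814 = 1532.07

1532.07


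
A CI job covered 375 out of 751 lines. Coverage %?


Coverage = covered / total * 100
Coverage = 375 / 751 * 100
Coverage = 49.93%

49.93%


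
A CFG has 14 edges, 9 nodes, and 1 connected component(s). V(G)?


Formula: V(G) = E - N + 2P
V(G) = 14 - 9 + 2*1
V(G) = 5 + 2
V(G) = 7

7


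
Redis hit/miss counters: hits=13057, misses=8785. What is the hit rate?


Formula: hit rate = hits / (hits + misses) * 100
hit rate = 13057 / (13057 + 8785) * 100
hit rate = 13057 / 21842 * 100
hit rate = 59.78%

59.78%


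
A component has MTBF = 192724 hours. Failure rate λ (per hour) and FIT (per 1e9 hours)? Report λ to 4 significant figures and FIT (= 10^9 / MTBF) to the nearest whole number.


Formula: λ = 1 / MTBF; FIT = λ × 1e9 = 1e9 / MTBF
λ = 1 / 192724 ≈ 5.189e-06 failures/hour
FIT = 1e9 / 192724 ≈ 5189 failures per 1e9 hours (nearest whole number)

λ = 5.189e-06 /h, FIT = 5189


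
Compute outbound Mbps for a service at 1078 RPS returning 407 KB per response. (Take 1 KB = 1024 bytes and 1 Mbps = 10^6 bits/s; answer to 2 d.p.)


Formula: Mbps = payload_bytes * RPS * 8 / 1e6
Payload per request = 407 KB = 407 * 1024 = 416768 bytes
Total bytes/sec = 416768 * 1078 = 449275904
Total bits/sec = 449275904 * 8 = 3594207232
Mbps = 3594207232 / 1e6 = 3594.21

3594.21 Mbps


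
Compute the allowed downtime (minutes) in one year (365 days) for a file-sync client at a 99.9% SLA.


Formula: allowed downtime = period * (100 - SLA) / 100
Period (year (365 days)) = 525600 minutes
Unavailability fraction = (100 - 99.9) / 100
Allowed downtime = 525600 * (100 - 99.9) / 100
Allowed downtime = 525.6 minutes

525.6 minutes


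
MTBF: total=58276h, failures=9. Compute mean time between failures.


Formula: MTBF = Total operating time / Number of failures
MTBF = 58276 / 9
MTBF = 6475.11 hours

6475.11 hours


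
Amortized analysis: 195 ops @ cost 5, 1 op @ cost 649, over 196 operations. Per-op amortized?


Formula: Amortized cost = Total cost / Operations
Total cost = (195 * 5) + (1 * 649)
Total cost = 975 + 649 = 1624
Amortized = 1624 / 196 = 8.2857

8.2857


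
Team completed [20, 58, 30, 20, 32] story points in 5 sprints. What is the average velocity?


Formula: Avg velocity = Total points / Number of sprints
Points: [20, 58, 30, 20, 32]
Sum = 20 + 58 + 30 + 20 + 32 = 160
Avg velocity = 160 / 5 = 32.0 points/sprint

32.0 points/sprint


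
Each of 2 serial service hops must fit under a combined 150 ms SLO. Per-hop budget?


Formula: per_stage = total_budget / stages
per_stage = 150 / 2
per_stage = 75.0 ms

75.0 ms


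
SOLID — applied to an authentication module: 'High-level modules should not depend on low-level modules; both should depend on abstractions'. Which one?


This describes the Dependency Inversion Principle (DIP)

Dependency Inversion Principle (DIP)


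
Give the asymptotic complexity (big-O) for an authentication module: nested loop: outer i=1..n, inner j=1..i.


Reasoning: triangle: n(n+1)/2 ~ n^2/2
Complexity: O(n^2)

O(n^2)


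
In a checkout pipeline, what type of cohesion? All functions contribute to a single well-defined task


Reasoning: Best: single purpose
Type: Functional cohesion

Functional cohesion


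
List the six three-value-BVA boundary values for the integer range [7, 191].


Range: [7, 191]
Boundaries: just below min, min, min+1, max-1, max, just above max
Values: [6, 7, 8, 190, 191, 192]

[6, 7, 8, 190, 191, 192]


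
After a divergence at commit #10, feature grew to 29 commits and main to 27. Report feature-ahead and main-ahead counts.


Common ancestor: commit #10
feature commits after divergence: 29 - 10 = 19
main commits after divergence: 27 - 10 = 17
feature is 19 commits ahead of main
main is 17 commits ahead of feature

feature ahead: 19, main ahead: 17


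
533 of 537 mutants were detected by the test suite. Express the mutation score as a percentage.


Mutation score = killed / total * 100
Mutation score = 533 / 537 * 100
Mutation score = 99.26%

99.26%


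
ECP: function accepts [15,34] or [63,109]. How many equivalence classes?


Valid ranges: [15,34] and [63,109]
Class 1: x < 15 — invalid
Class 2: 15 ≤ x ≤ 34 — valid
Class 3: 34 < x < 63 — invalid (gap between ranges)
Class 4: 63 ≤ x ≤ 109 — valid
Class 5: x > 109 — invalid
Total equivalence classes: 5

5 equivalence classes


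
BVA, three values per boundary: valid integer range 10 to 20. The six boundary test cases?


Range: [10, 20]
Boundaries: just below min, min, min+1, max-1, max, just above max
Values: [9, 10, 11, 19, 20, 21]

[9, 10, 11, 19, 20, 21]


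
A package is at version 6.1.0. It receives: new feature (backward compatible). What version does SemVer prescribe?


Current: 6.1.0
Change category: 'new feature (backward compatible)' → minor bump
SemVer rule: minor bump → increment MINOR, reset PATCH to 0 (MAJOR unchanged)
New: 6.2.0

6.2.0


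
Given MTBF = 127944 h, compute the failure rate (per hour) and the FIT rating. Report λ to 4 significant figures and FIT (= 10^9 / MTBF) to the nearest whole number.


Formula: λ = 1 / MTBF; FIT = λ × 1e9 = 1e9 / MTBF
λ = 1 / 127944 ≈ 7.816e-06 failures/hour
FIT = 1e9 / 127944 ≈ 7816 failures per 1e9 hours (nearest whole number)

λ = 7.816e-06 /h, FIT = 7816


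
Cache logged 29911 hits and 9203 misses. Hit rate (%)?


Formula: hit rate = hits / (hits + misses) * 100
hit rate = 29911 / (29911 + 9203) * 100
hit rate = 29911 / 39114 * 100
hit rate = 76.47%

76.47%


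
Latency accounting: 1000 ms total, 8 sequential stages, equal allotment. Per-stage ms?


Formula: per_stage = total_budget / stages
per_stage = 1000 / 8
per_stage = 125.0 ms

125.0 ms


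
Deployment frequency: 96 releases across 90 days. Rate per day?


Formula: deployments per day = releases / days
= 96 / 90
= 1.067 deploys/day
(equivalently, 7.47 deploys/week)

1.067 deploys/day


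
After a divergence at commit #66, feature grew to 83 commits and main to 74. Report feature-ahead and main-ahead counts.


Common ancestor: commit #66
feature commits after divergence: 83 - 66 = 17
main commits after divergence: 74 - 66 = 8
feature is 17 commits ahead of main
main is 8 commits ahead of feature

feature ahead: 17, main ahead: 8


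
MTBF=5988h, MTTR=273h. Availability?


Availability = MTBF / (MTBF + MTTR)
Availability = 5988 / (5988 + 273)
Availability = 5988 / 6261
Availability = 95.6397%

95.6397%


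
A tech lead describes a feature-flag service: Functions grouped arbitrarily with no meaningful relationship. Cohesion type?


Reasoning: Worst: random grouping
Type: Coincidental cohesion

Coincidental cohesion


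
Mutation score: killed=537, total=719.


Mutation score = killed / total * 100
Mutation score = 537 / 719 * 100
Mutation score = 74.69%

74.69%


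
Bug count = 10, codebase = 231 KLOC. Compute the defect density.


Defect density = defects / KLOC
Defect density = 10 / 231
Defect density = 0.043 defects/KLOC

0.043 defects/KLOC


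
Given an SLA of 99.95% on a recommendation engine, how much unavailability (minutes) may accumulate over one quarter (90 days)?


Formula: allowed downtime = period * (100 - SLA) / 100
Period (quarter (90 days)) = 129600 minutes
Unavailability fraction = (100 - 99.95) / 100
Allowed downtime = 129600 * (100 - 99.95) / 100
Allowed downtime = 64.8 minutes

64.8 minutes


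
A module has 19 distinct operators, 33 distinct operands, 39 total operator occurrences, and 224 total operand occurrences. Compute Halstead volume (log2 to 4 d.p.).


Formula: V = N * log2(η), where N = N1 + N2 and η = η1 + η2
η = 19 + 33 = 52
N = 39 + 224 = 263
log2(52) ≈ 5.7004
V = 263 * 5.7004 = 1499.21

1499.21


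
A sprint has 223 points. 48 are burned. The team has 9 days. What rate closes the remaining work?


Formula: Required rate = Remaining points / Days left
Remaining = 223 - 48 = 175 points
Required rate = 175 / 9 = 19.44 points/day

19.44 points/day


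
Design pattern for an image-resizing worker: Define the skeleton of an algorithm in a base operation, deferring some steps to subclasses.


This matches the Template Method pattern

Template Method


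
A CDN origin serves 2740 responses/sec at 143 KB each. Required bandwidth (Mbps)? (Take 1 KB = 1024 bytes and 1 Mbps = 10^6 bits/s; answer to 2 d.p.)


Formula: Mbps = payload_bytes * RPS * 8 / 1e6
Payload per request = 143 KB = 143 * 1024 = 146432 bytes
Total bytes/sec = 146432 * 2740 = 401223680
Total bits/sec = 401223680 * 8 = 3209789440
Mbps = 3209789440 / 1e6 = 3209.79

3209.79 Mbps


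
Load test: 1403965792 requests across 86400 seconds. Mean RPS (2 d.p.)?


Formula: throughput = requests / seconds
throughput = 1403965792 / 86400
throughput = 16249.6 requests/second

16249.6 requests/second


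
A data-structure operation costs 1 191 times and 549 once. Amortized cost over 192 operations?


Formula: Amortized cost = Total cost / Operations
Total cost = (191 * 1) + (1 * 549)
Total cost = 191 + 549 = 740
Amortized = 740 / 192 = 3.8542

3.8542


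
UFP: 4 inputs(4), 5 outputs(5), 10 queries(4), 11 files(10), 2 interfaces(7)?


UFP = EI*4 + EO*5 + EQ*4 + ILF*10 + EIF*7
UFP = 4*4 + 5*5 + 10*4 + 11*10 + 2*7
UFP = 16 + 25 + 40 + 110 + 14
UFP = 205

205


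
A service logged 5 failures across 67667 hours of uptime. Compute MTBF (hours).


Formula: MTBF = Total operating time / Number of failures
MTBF = 67667 / 5
MTBF = 13533.4 hours

13533.4 hours


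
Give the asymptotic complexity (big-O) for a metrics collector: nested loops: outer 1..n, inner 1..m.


Reasoning: product of independent bounds
Complexity: O(n*m)

O(n*m)


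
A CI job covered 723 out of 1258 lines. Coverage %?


Coverage = covered / total * 100
Coverage = 723 / 1258 * 100
Coverage = 57.47%

57.47%


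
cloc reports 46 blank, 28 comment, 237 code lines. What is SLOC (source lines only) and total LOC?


Total LOC = blank + comment + code
Total LOC = 46 + 28 + 237 = 311
SLOC (source only) = code = 237

Total LOC: 311, SLOC: 237


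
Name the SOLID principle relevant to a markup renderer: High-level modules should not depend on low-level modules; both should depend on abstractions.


This describes the Dependency Inversion Principle (DIP)

Dependency Inversion Principle (DIP)


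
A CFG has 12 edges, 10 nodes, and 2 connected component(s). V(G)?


Formula: V(G) = E - N + 2P
V(G) = 12 - 10 + 2*2
V(G) = 2 + 4
V(G) = 6

6


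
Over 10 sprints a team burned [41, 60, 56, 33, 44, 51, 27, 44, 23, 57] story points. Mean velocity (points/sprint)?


Formula: Avg velocity = Total points / Number of sprints
Points: [41, 60, 56, 33, 44, 51, 27, 44, 23, 57]
Sum = 41 + 60 + 56 + 33 + 44 + 51 + 27 + 44 + 23 + 57 = 436
Avg velocity = 436 / 10 = 43.6 points/sprint

43.6 points/sprint


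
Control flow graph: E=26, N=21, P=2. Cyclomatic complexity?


Formula: V(G) = E - N + 2P
V(G) = 26 - 21 + 2*2
V(G) = 5 + 4
V(G) = 9

9


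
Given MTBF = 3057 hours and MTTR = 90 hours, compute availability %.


Availability = MTBF / (MTBF + MTTR)
Availability = 3057 / (3057 + 90)
Availability = 3057 / 3147
Availability = 97.1401%

97.1401%


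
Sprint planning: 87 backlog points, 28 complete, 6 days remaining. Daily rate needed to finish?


Formula: Required rate = Remaining points / Days left
Remaining = 87 - 28 = 59 points
Required rate = 59 / 6 = 9.83 points/day

9.83 points/day


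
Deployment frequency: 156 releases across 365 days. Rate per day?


Formula: deployments per day = releases / days
= 156 / 365
= 0.427 deploys/day
(equivalently, 2.99 deploys/week)

0.427 deploys/day


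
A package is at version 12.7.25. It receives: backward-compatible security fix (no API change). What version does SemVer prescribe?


Current: 12.7.25
Change category: 'backward-compatible security fix (no API change)' → patch bump
SemVer rule: patch bump → increment PATCH (MAJOR and MINOR unchanged)
New: 12.7.26

12.7.26


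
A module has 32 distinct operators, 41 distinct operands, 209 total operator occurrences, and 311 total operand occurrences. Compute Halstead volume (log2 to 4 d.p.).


Formula: V = N * log2(η), where N = N1 + N2 and η = η1 + η2
η = 32 + 41 = 73
N = 209 + 311 = 520
log2(73) ≈ 6.1898
V = 520 * 6.1898 = 3218.70

3218.70


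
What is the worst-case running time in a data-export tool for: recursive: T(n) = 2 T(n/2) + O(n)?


Reasoning: master theorem case 2 (merge-sort recurrence)
Complexity: O(n log n)

O(n log n)


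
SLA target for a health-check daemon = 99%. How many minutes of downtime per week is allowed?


Formula: allowed downtime = period * (100 - SLA) / 100
Period (week) = 10080 minutes
Unavailability fraction = (100 - 99.0) / 100
Allowed downtime = 10080 * (100 - 99.0) / 100
Allowed downtime = 100.8 minutes

100.8 minutes


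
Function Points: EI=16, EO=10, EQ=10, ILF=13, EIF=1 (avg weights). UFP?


UFP = EI*4 + EO*5 + EQ*4 + ILF*10 + EIF*7
UFP = 16*4 + 10*5 + 10*4 + 13*10 + 1*7
UFP = 64 + 50 + 40 + 130 + 7
UFP = 291

291


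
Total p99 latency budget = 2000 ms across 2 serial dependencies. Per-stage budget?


Formula: per_stage = total_budget / stages
per_stage = 2000 / 2
per_stage = 1000.0 ms

1000.0 ms


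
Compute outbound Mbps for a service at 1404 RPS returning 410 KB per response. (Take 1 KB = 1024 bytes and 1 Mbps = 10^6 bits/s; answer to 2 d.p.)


Formula: Mbps = payload_bytes * RPS * 8 / 1e6
Payload per request = 410 KB = 410 * 1024 = 419840 bytes
Total bytes/sec = 419840 * 1404 = 589455360
Total bits/sec = 589455360 * 8 = 4715642880
Mbps = 4715642880 / 1e6 = 4715.64

4715.64 Mbps


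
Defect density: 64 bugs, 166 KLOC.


Defect density = defects / KLOC
Defect density = 64 / 166
Defect density = 0.386 defects/KLOC

0.386 defects/KLOC


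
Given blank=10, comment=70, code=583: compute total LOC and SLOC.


Total LOC = blank + comment + code
Total LOC = 10 + 70 + 583 = 663
SLOC (source only) = code = 583

Total LOC: 663, SLOC: 583


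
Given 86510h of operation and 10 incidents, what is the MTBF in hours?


Formula: MTBF = Total operating time / Number of failures
MTBF = 86510 / 10
MTBF = 8651.0 hours

8651.0 hours


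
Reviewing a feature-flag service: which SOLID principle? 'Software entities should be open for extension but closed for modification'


This describes the Open/Closed Principle (OCP)

Open/Closed Principle (OCP)


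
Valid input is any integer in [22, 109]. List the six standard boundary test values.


Range: [22, 109]
Boundaries: just below min, min, min+1, max-1, max, just above max
Values: [21, 22, 23, 108, 109, 110]

[21, 22, 23, 108, 109, 110]


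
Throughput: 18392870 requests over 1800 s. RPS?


Formula: throughput = requests / seconds
throughput = 18392870 / 1800
throughput = 10218.26 requests/second

10218.26 requests/second


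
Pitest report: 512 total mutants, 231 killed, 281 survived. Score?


Mutation score = killed / total * 100
Mutation score = 231 / 512 * 100
Mutation score = 45.12%

45.12%


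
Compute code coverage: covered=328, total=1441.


Coverage = covered / total * 100
Coverage = 328 / 1441 * 100
Coverage = 22.76%

22.76%


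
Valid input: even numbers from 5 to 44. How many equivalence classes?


Constraint: even integers in [5, 44]
Class 1: x < 5 — out-of-range invalid
Class 2: x in [5,44] but odd — wrong type invalid
Class 3: x in [5,44] and even — valid
Class 4: x > 44 — out-of-range invalid
Total equivalence classes: 4

4 equivalence classes


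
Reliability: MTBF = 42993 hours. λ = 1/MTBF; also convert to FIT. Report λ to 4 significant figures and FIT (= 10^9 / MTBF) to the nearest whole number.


Formula: λ = 1 / MTBF; FIT = λ × 1e9 = 1e9 / MTBF
λ = 1 / 42993 ≈ 2.326e-05 failures/hour
FIT = 1e9 / 42993 ≈ 23260 failures per 1e9 hours (nearest whole number)

λ = 2.326e-05 /h, FIT = 23260


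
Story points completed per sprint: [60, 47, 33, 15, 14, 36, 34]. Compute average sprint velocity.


Formula: Avg velocity = Total points / Number of sprints
Points: [60, 47, 33, 15, 14, 36, 34]
Sum = 60 + 47 + 33 + 15 + 14 + 36 + 34 = 239
Avg velocity = 239 / 7 = 34.14 points/sprint

34.14 points/sprint


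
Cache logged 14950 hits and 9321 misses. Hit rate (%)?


Formula: hit rate = hits / (hits + misses) * 100
hit rate = 14950 / (14950 + 9321) * 100
hit rate = 14950 / 24271 * 100
hit rate = 61.6%

61.6%


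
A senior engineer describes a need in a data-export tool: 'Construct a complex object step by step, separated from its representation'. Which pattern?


This matches the Builder pattern

Builder


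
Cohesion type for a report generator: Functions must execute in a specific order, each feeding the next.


Reasoning: Output of one is input to next
Type: Sequential cohesion

Sequential cohesion


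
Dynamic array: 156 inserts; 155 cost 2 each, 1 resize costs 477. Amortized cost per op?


Formula: Amortized cost = Total cost / Operations
Total cost = (155 * 2) + (1 * 477)
Total cost = 310 + 477 = 787
Amortized = 787 / 156 = 5.0449

5.0449


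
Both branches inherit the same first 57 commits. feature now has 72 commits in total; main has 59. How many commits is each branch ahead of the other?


Common ancestor: commit #57
feature commits after divergence: 72 - 57 = 15
main commits after divergence: 59 - 57 = 2
feature is 15 commits ahead of main
main is 2 commits ahead of feature

feature ahead: 15, main ahead: 2


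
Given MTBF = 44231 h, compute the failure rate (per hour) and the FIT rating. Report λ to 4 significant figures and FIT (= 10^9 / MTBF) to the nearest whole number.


Formula: λ = 1 / MTBF; FIT = λ × 1e9 = 1e9 / MTBF
λ = 1 / 44231 ≈ 2.261e-05 failures/hour
FIT = 1e9 / 44231 ≈ 22609 failures per 1e9 hours (nearest whole number)

λ = 2.261e-05 /h, FIT = 22609


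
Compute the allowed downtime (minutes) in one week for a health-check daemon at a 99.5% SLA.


Formula: allowed downtime = period * (100 - SLA) / 100
Period (week) = 10080 minutes
Unavailability fraction = (100 - 99.5) / 100
Allowed downtime = 10080 * (100 - 99.5) / 100
Allowed downtime = 50.4 minutes

50.4 minutes


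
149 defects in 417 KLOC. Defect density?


Defect density = defects / KLOC
Defect density = 149 / 417
Defect density = 0.357 defects/KLOC

0.357 defects/KLOC


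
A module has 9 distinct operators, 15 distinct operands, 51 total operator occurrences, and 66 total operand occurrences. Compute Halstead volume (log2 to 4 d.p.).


Formula: V = N * log2(η), where N = N1 + N2 and η = η1 + η2
η = 9 + 15 = 24
N = 51 + 66 = 117
log2(24) ≈ 4.5850
V = 117 * 4.5850 = 536.45

536.45


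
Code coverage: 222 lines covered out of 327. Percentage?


Coverage = covered / total * 100
Coverage = 222 / 327 * 100
Coverage = 67.89%

67.89%


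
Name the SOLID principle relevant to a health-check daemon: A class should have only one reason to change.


This describes the Single Responsibility Principle (SRP)

Single Responsibility Principle (SRP)


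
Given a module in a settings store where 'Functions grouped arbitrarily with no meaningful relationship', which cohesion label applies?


Reasoning: Worst: random grouping
Type: Coincidental cohesion

Coincidental cohesion


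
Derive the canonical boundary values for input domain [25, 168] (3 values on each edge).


Range: [25, 168]
Boundaries: just below min, min, min+1, max-1, max, just above max
Values: [24, 25, 26, 167, 168, 169]

[24, 25, 26, 167, 168, 169]


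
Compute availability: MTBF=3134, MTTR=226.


Availability = MTBF / (MTBF + MTTR)
Availability = 3134 / (3134 + 226)
Availability = 3134 / 3360
Availability = 93.2738%

93.2738%


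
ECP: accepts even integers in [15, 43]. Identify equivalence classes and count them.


Constraint: even integers in [15, 43]
Class 1: x < 15 — out-of-range invalid
Class 2: x in [15,43] but odd — wrong type invalid
Class 3: x in [15,43] and even — valid
Class 4: x > 43 — out-of-range invalid
Total equivalence classes: 4

4 equivalence classes


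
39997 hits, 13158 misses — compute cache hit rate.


Formula: hit rate = hits / (hits + misses) * 100
hit rate = 39997 / (39997 + 13158) * 100
hit rate = 39997 / 53155 * 100
hit rate = 75.25%

75.25%


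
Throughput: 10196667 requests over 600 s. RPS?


Formula: throughput = requests / seconds
throughput = 10196667 / 600
throughput = 16994.45 requests/second

16994.45 requests/second


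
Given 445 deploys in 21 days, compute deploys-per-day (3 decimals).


Formula: deployments per day = releases / days
= 445 / 21
= 21.19 deploys/day
(equivalently, 148.33 deploys/week)

21.19 deploys/day


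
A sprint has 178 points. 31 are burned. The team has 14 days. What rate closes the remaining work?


Formula: Required rate = Remaining points / Days left
Remaining = 178 - 31 = 147 points
Required rate = 147 / 14 = 10.5 points/day

10.5 points/day


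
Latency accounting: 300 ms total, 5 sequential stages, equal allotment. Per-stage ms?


Formula: per_stage = total_budget / stages
per_stage = 300 / 5
per_stage = 60.0 ms

60.0 ms


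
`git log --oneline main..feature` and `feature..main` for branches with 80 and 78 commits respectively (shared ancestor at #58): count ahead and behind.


Common ancestor: commit #58
feature commits after divergence: 80 - 58 = 22
main commits after divergence: 78 - 58 = 20
feature is 22 commits ahead of main
main is 20 commits ahead of feature

feature ahead: 22, main ahead: 20


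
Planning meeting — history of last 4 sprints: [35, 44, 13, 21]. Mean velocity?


Formula: Avg velocity = Total points / Number of sprints
Points: [35, 44, 13, 21]
Sum = 35 + 44 + 13 + 21 = 113
Avg velocity = 113 / 4 = 28.25 points/sprint

28.25 points/sprint


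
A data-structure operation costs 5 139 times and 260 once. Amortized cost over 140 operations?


Formula: Amortized cost = Total cost / Operations
Total cost = (139 * 5) + (1 * 260)
Total cost = 695 + 260 = 955
Amortized = 955 / 140 = 6.8214

6.8214


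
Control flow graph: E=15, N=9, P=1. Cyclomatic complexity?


Formula: V(G) = E - N + 2P
V(G) = 15 - 9 + 2*1
V(G) = 6 + 2
V(G) = 8

8


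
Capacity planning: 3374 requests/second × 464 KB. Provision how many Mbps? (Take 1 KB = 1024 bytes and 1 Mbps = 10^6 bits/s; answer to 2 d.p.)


Formula: Mbps = payload_bytes * RPS * 8 / 1e6
Payload per request = 464 KB = 464 * 1024 = 475136 bytes
Total bytes/sec = 475136 * 3374 = 1603108864
Total bits/sec = 1603108864 * 8 = 12824870912
Mbps = 12824870912 / 1e6 = 12824.87

12824.87 Mbps


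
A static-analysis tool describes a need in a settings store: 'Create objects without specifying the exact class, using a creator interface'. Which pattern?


This matches the Factory Method pattern

Factory Method


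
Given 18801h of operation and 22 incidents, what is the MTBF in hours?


Formula: MTBF = Total operating time / Number of failures
MTBF = 18801 / 22
MTBF = 854.59 hours

854.59 hours


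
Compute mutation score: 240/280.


Mutation score = killed / total * 100
Mutation score = 240 / 280 * 100
Mutation score = 85.71%

85.71%
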